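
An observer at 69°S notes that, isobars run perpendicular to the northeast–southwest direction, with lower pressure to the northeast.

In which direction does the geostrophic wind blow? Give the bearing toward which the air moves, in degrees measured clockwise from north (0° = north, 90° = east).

315°

The pressure-gradient force points toward the northeast (bearing 045°).
Geostrophic balance: in the Southern Hemisphere the Coriolis force deflects motion to the left, so the geostrophic wind blows 90° to the left of the pressure-gradient force (low pressure on the right).
Rotating 045° by 90° counterclockwise gives 315° — the wind blows toward the northwest.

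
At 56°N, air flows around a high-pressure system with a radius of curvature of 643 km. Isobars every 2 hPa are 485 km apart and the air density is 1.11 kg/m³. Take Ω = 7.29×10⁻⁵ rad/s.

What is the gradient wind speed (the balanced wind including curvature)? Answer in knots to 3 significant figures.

6.23 knots

Coriolis parameter at 56°N:
f = 2Ω sin φ = 2 × 7.29×10⁻⁵ × sin 56° = 1.21×10⁻⁴ s⁻¹
Pressure gradient: |∂P/∂n| = 200 Pa / 485000 m = 4.12×10⁻⁴ Pa/m
Geostrophic speed: V_g = |∂P/∂n|/(fρ) = 4.12×10⁻⁴/(1.21×10⁻⁴ × 1.11) = 3.07 m/s
Around a high, pressure-gradient force acts outward with centrifugal, so Coriolis balances both:
fV = (1/ρ)|∂P/∂n| + V²/R  →  V² − fR·V + fR·V_g = 0
With fR = 1.21×10⁻⁴ × 643×10³ m = 77.7 m/s:
V = [fR − √((fR)² − 4 fR V_g)]/2 = [77.7 − √(77.7² − 4×77.7×3.07)]/2 = 3.21 m/s
Supergeostrophic (V > V_g = 3.07 m/s), as expected around a high.
Converting: 3.21 m/s × 1.944 = 6.23 knots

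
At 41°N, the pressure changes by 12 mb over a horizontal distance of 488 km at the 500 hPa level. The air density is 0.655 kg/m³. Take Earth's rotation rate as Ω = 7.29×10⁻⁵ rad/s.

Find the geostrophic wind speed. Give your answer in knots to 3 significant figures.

76.3 knots

Coriolis parameter at 41°N:
f = 2Ω sin φ = 2 × 7.29×10⁻⁵ × sin 41° = 9.57×10⁻⁵ s⁻¹
Pressure gradient: |∂P/∂n| = 1200 Pa / 488000 m = 2.46×10⁻³ Pa/m
Geostrophic balance (pressure-gradient force = Coriolis force):
V_g = (1/(fρ)) |∂P/∂n| = 2.46×10⁻³ / (9.57×10⁻⁵ × 0.655) = 39.2 m/s
Converting: 39.2 m/s × 1.944 = 76.3 knots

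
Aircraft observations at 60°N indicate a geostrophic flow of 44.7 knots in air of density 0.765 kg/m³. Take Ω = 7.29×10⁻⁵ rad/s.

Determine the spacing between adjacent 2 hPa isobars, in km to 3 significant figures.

90.0 km

Coriolis parameter at 60°N:
f = 2Ω sin φ = 2 × 7.29×10⁻⁵ × sin 60° = 1.26×10⁻⁴ s⁻¹
Wind speed in SI: 44.7 knots = 23.0 m/s
Geostrophic balance rearranged: |∂P/∂n| = f ρ V_g
|∂P/∂n| = 1.26×10⁻⁴ × 0.765 × 23.0 = 2.22×10⁻³ Pa/m
Isobar spacing: Δn = ΔP/|∂P/∂n| = 200 Pa / 2.22×10⁻³ Pa/m = 90040 m ≈ 90.0 km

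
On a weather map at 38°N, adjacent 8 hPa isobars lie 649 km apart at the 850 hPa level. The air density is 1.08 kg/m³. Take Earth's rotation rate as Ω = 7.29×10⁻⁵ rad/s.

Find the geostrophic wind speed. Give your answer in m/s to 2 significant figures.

13 m/s

Coriolis parameter at 38°N:
f = 2Ω sin φ = 2 × 7.29×10⁻⁵ × sin 38° = 8.98×10⁻⁵ s⁻¹
Pressure gradient: |∂P/∂n| = 800 Pa / 649000 m = 1.23×10⁻³ Pa/m
Geostrophic balance (pressure-gradient force = Coriolis force):
V_g = (1/(fρ)) |∂P/∂n| = 1.23×10⁻³ / (8.98×10⁻⁵ × 1.08) = 12.7 m/s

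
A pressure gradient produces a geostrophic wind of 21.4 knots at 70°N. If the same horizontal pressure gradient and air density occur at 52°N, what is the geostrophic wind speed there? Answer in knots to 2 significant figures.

26 knots

With the same pressure gradient and density, V_g ∝ 1/f ∝ 1/sin φ.
V₂ = V₁ · sin φ₁ / sin φ₂ = 21.4 × sin 70° / sin 52°
V₂ = 21.4 × 0.9397/0.7880 = 26 knots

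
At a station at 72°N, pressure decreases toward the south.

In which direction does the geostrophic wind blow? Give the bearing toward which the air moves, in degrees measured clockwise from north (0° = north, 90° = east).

270°

The pressure-gradient force points toward the south (bearing 180°).
Geostrophic balance: in the Northern Hemisphere the Coriolis force deflects motion to the right, so the geostrophic wind blows 90° to the right of the pressure-gradient force (low pressure on the left).
Rotating 180° by 90° clockwise gives 270° — the wind blows toward the west.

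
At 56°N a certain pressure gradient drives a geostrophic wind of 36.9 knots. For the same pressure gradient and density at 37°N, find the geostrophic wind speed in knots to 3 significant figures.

With the same pressure gradient and density, V_g ∝ 1/f ∝ 1/sin φ.
V₂ = V₁ · sin φ₁ / sin φ₂ = 36.9 × sin 56° / sin 37°
V₂ = 36.9 × 0.8290/0.6018 = 50.8 knots

50.8 knots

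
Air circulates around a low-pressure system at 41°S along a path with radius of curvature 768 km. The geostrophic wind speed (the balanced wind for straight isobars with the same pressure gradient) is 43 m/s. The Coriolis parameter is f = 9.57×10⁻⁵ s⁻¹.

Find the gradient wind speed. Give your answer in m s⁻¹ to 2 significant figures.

30 m s⁻¹

Around a low, centrifugal force acts outward with Coriolis, so pressure-gradient force balances both:
(1/ρ)|∂P/∂n| = fV + V²/R  →  V² + fR·V − fR·V_g = 0
With fR = 9.57×10⁻⁵ × 768×10³ m = 73.5 m/s:
V = [−fR + √((fR)² + 4 fR V_g)]/2 = [−73.5 + √(73.5² + 4×73.5×43)]/2 = 30.4 m/s
Subgeostrophic (V < V_g = 43 m/s), as expected around a low.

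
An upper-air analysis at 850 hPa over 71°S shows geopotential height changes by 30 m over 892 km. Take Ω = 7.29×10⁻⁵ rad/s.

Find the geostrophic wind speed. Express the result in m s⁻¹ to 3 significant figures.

2.39 m s⁻¹

Coriolis parameter at 71°S:
f = 2Ω sin φ = 2 × 7.29×10⁻⁵ × sin 71° = 1.38×10⁻⁴ s⁻¹
Height gradient: |∂Z/∂n| = 30 m / 892000 m = 3.36×10⁻⁵
On a pressure surface, geostrophic balance gives V_g = (g/f)|∂Z/∂n|:
V_g = 9.81 × 3.36×10⁻⁵ / 1.38×10⁻⁴ = 2.39 m/s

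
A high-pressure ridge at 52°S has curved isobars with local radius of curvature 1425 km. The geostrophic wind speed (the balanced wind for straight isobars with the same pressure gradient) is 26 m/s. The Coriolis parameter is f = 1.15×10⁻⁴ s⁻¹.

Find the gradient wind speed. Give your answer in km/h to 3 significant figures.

117 km/h

Around a high, pressure-gradient force acts outward with centrifugal, so Coriolis balances both:
fV = (1/ρ)|∂P/∂n| + V²/R  →  V² − fR·V + fR·V_g = 0
With fR = 1.15×10⁻⁴ × 1425×10³ m = 164 m/s:
V = [fR − √((fR)² − 4 fR V_g)]/2 = [164 − √(164² − 4×164×26)]/2 = 32.4 m/s
Supergeostrophic (V > V_g = 26 m/s), as expected around a high.
Converting: 32.4 m/s × 3.6 = 117 km/h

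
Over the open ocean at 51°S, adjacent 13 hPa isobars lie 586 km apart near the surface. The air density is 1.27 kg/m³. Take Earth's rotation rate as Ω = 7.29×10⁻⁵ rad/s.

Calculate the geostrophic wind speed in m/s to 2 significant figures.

15 m/s

Coriolis parameter at 51°S:
f = 2Ω sin φ = 2 × 7.29×10⁻⁵ × sin 51° = 1.13×10⁻⁴ s⁻¹
Pressure gradient: |∂P/∂n| = 1300 Pa / 586000 m = 2.22×10⁻³ Pa/m
Geostrophic balance (pressure-gradient force = Coriolis force):
V_g = (1/(fρ)) |∂P/∂n| = 2.22×10⁻³ / (1.13×10⁻⁴ × 1.27) = 15.4 m/s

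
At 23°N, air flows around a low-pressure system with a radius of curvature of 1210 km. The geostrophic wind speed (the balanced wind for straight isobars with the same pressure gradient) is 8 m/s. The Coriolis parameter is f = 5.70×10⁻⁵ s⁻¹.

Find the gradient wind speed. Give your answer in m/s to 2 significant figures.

7.2 m/s

Around a low, centrifugal force acts outward with Coriolis, so pressure-gradient force balances both:
(1/ρ)|∂P/∂n| = fV + V²/R  →  V² + fR·V − fR·V_g = 0
With fR = 5.70×10⁻⁵ × 1210×10³ m = 69.0 m/s:
V = [−fR + √((fR)² + 4 fR V_g)]/2 = [−69.0 + √(69.0² + 4×69.0×8)]/2 = 7.24 m/s
Subgeostrophic (V < V_g = 8 m/s), as expected around a low.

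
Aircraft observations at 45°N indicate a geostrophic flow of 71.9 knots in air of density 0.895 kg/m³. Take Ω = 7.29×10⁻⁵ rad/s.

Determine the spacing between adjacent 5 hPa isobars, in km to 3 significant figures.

146 km

Coriolis parameter at 45°N:
f = 2Ω sin φ = 2 × 7.29×10⁻⁵ × sin 45° = 1.03×10⁻⁴ s⁻¹
Wind speed in SI: 71.9 knots = 37.0 m/s
Geostrophic balance rearranged: |∂P/∂n| = f ρ V_g
|∂P/∂n| = 1.03×10⁻⁴ × 0.895 × 37.0 = 3.41×10⁻³ Pa/m
Isobar spacing: Δn = ΔP/|∂P/∂n| = 500 Pa / 3.41×10⁻³ Pa/m = 146500 m ≈ 146 km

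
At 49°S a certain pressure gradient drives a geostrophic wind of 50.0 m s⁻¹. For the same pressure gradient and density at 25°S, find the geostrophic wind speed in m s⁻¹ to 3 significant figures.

With the same pressure gradient and density, V_g ∝ 1/f ∝ 1/sin φ.
V₂ = V₁ · sin φ₁ / sin φ₂ = 50.0 × sin 49° / sin 25°
V₂ = 50.0 × 0.7547/0.4226 = 89.3 m s⁻¹

89.3 m s⁻¹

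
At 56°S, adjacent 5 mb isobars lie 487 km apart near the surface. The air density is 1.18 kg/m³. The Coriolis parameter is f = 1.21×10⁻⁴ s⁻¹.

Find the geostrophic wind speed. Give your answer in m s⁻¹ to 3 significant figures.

7.19 m s⁻¹

Pressure gradient: |∂P/∂n| = 500 Pa / 487000 m = 1.03×10⁻³ Pa/m
Geostrophic balance (pressure-gradient force = Coriolis force):
V_g = (1/(fρ)) |∂P/∂n| = 1.03×10⁻³ / (1.21×10⁻⁴ × 1.18) = 7.19 m/s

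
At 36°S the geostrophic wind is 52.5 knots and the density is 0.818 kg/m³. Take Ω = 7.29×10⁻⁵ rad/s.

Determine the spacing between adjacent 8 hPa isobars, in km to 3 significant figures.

423 km

Coriolis parameter at 36°S:
f = 2Ω sin φ = 2 × 7.29×10⁻⁵ × sin 36° = 8.57×10⁻⁵ s⁻¹
Wind speed in SI: 52.5 knots = 27.0 m/s
Geostrophic balance rearranged: |∂P/∂n| = f ρ V_g
|∂P/∂n| = 8.57×10⁻⁵ × 0.818 × 27.0 = 1.89×10⁻³ Pa/m
Isobar spacing: Δn = ΔP/|∂P/∂n| = 800 Pa / 1.89×10⁻³ Pa/m = 422535 m ≈ 423 km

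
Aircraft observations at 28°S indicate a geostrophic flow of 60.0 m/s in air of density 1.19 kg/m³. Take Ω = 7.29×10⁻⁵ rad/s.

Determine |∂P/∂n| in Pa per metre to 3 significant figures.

Coriolis parameter at 28°S:
f = 2Ω sin φ = 2 × 7.29×10⁻⁵ × sin 28° = 6.84×10⁻⁵ s⁻¹
Geostrophic balance rearranged: |∂P/∂n| = f ρ V_g
|∂P/∂n| = 6.84×10⁻⁵ × 1.19 × 60.0 = 4.89×10⁻³ Pa/m

4.89×10⁻³ Pa/m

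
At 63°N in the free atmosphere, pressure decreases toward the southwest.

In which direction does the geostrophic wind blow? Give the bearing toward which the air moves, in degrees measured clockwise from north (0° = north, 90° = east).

The pressure-gradient force points toward the southwest (bearing 225°).
Geostrophic balance: in the Northern Hemisphere the Coriolis force deflects motion to the right, so the geostrophic wind blows 90° to the right of the pressure-gradient force (low pressure on the left).
Rotating 225° by 90° clockwise gives 315° — the wind blows toward the northwest.

315°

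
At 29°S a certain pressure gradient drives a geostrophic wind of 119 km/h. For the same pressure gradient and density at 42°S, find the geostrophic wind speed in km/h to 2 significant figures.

86 km/h

With the same pressure gradient and density, V_g ∝ 1/f ∝ 1/sin φ.
V₂ = V₁ · sin φ₁ / sin φ₂ = 119 × sin 29° / sin 42°
V₂ = 119 × 0.4848/0.6691 = 86 km/h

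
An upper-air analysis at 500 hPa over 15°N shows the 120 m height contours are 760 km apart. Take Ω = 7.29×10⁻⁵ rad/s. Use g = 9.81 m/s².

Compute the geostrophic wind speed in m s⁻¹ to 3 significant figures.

41.0 m s⁻¹

Coriolis parameter at 15°N:
f = 2Ω sin φ = 2 × 7.29×10⁻⁵ × sin 15° = 3.77×10⁻⁵ s⁻¹
Height gradient: |∂Z/∂n| = 120 m / 760000 m = 1.58×10⁻⁴
On a pressure surface, geostrophic balance gives V_g = (g/f)|∂Z/∂n|:
V_g = 9.81 × 1.58×10⁻⁴ / 3.77×10⁻⁵ = 41.0 m/s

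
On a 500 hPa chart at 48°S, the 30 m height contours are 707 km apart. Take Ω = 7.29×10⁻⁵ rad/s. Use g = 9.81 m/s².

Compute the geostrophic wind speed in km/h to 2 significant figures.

14 km/h

Coriolis parameter at 48°S:
f = 2Ω sin φ = 2 × 7.29×10⁻⁵ × sin 48° = 1.08×10⁻⁴ s⁻¹
Height gradient: |∂Z/∂n| = 30 m / 707000 m = 4.24×10⁻⁵
On a pressure surface, geostrophic balance gives V_g = (g/f)|∂Z/∂n|:
V_g = 9.81 × 4.24×10⁻⁵ / 1.08×10⁻⁴ = 3.84 m/s
Converting: 3.84 m/s × 3.6 = 14 km/h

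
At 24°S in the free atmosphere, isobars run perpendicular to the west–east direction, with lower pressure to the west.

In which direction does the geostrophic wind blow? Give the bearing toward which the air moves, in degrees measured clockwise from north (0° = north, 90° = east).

The pressure-gradient force points toward the west (bearing 270°).
Geostrophic balance: in the Southern Hemisphere the Coriolis force deflects motion to the left, so the geostrophic wind blows 90° to the left of the pressure-gradient force (low pressure on the right).
Rotating 270° by 90° counterclockwise gives 180° — the wind blows toward the south.

180°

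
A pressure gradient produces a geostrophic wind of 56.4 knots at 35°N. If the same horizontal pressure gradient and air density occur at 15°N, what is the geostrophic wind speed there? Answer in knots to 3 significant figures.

With the same pressure gradient and density, V_g ∝ 1/f ∝ 1/sin φ.
V₂ = V₁ · sin φ₁ / sin φ₂ = 56.4 × sin 35° / sin 15°
V₂ = 56.4 × 0.5736/0.2588 = 125 knots

125 knots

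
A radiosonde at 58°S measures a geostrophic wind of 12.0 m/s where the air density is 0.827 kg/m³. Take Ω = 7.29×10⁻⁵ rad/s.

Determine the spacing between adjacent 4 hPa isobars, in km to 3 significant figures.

Coriolis parameter at 58°S:
f = 2Ω sin φ = 2 × 7.29×10⁻⁵ × sin 58° = 1.24×10⁻⁴ s⁻¹
Geostrophic balance rearranged: |∂P/∂n| = f ρ V_g
|∂P/∂n| = 1.24×10⁻⁴ × 0.827 × 12.0 = 1.23×10⁻³ Pa/m
Isobar spacing: Δn = ΔP/|∂P/∂n| = 400 Pa / 1.23×10⁻³ Pa/m = 325983 m ≈ 326 km

326 km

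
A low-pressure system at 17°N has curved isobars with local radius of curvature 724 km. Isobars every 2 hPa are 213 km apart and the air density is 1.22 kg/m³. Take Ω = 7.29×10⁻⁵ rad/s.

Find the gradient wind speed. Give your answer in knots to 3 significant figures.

Coriolis parameter at 17°N:
f = 2Ω sin φ = 2 × 7.29×10⁻⁵ × sin 17° = 4.26×10⁻⁵ s⁻¹
Pressure gradient: |∂P/∂n| = 200 Pa / 213000 m = 9.39×10⁻⁴ Pa/m
Geostrophic speed: V_g = |∂P/∂n|/(fρ) = 9.39×10⁻⁴/(4.26×10⁻⁵ × 1.22) = 18.1 m/s
Around a low, centrifugal force acts outward with Coriolis, so pressure-gradient force balances both:
(1/ρ)|∂P/∂n| = fV + V²/R  →  V² + fR·V − fR·V_g = 0
With fR = 4.26×10⁻⁵ × 724×10³ m = 30.9 m/s:
V = [−fR + √((fR)² + 4 fR V_g)]/2 = [−30.9 + √(30.9² + 4×30.9×18.1)]/2 = 12.8 m/s
Subgeostrophic (V < V_g = 18.1 m/s), as expected around a low.
Converting: 12.8 m/s × 1.944 = 24.8 knots

24.8 knots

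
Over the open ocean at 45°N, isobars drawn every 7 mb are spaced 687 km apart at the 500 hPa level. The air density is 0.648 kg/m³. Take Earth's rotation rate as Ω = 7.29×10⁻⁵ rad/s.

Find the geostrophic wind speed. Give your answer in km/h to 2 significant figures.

55 km/h

Coriolis parameter at 45°N:
f = 2Ω sin φ = 2 × 7.29×10⁻⁵ × sin 45° = 1.03×10⁻⁴ s⁻¹
Pressure gradient: |∂P/∂n| = 700 Pa / 687000 m = 1.02×10⁻³ Pa/m
Geostrophic balance (pressure-gradient force = Coriolis force):
V_g = (1/(fρ)) |∂P/∂n| = 1.02×10⁻³ / (1.03×10⁻⁴ × 0.648) = 15.3 m/s
Converting: 15.3 m/s × 3.6 = 55 km/h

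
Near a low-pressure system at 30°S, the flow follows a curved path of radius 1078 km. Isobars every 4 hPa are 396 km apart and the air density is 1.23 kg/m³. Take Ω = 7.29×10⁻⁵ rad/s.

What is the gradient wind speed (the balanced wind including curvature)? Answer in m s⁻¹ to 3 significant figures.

9.99 m s⁻¹

Coriolis parameter at 30°S:
f = 2Ω sin φ = 2 × 7.29×10⁻⁵ × sin 30° = 7.29×10⁻⁵ s⁻¹
Pressure gradient: |∂P/∂n| = 400 Pa / 396000 m = 1.01×10⁻³ Pa/m
Geostrophic speed: V_g = |∂P/∂n|/(fρ) = 1.01×10⁻³/(7.29×10⁻⁵ × 1.23) = 11.3 m/s
Around a low, centrifugal force acts outward with Coriolis, so pressure-gradient force balances both:
(1/ρ)|∂P/∂n| = fV + V²/R  →  V² + fR·V − fR·V_g = 0
With fR = 7.29×10⁻⁵ × 1078×10³ m = 78.6 m/s:
V = [−fR + √((fR)² + 4 fR V_g)]/2 = [−78.6 + √(78.6² + 4×78.6×11.3)]/2 = 9.99 m/s
Subgeostrophic (V < V_g = 11.3 m/s), as expected around a low.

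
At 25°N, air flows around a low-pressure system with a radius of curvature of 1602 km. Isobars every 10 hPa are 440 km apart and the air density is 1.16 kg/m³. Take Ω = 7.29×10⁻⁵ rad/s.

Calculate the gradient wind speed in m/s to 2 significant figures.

Coriolis parameter at 25°N:
f = 2Ω sin φ = 2 × 7.29×10⁻⁵ × sin 25° = 6.16×10⁻⁵ s⁻¹
Pressure gradient: |∂P/∂n| = 1000 Pa / 440000 m = 2.27×10⁻³ Pa/m
Geostrophic speed: V_g = |∂P/∂n|/(fρ) = 2.27×10⁻³/(6.16×10⁻⁵ × 1.16) = 31.8 m/s
Around a low, centrifugal force acts outward with Coriolis, so pressure-gradient force balances both:
(1/ρ)|∂P/∂n| = fV + V²/R  →  V² + fR·V − fR·V_g = 0
With fR = 6.16×10⁻⁵ × 1602×10³ m = 98.7 m/s:
V = [−fR + √((fR)² + 4 fR V_g)]/2 = [−98.7 + √(98.7² + 4×98.7×31.8)]/2 = 25.3 m/s
Subgeostrophic (V < V_g = 31.8 m/s), as expected around a low.

25 m/s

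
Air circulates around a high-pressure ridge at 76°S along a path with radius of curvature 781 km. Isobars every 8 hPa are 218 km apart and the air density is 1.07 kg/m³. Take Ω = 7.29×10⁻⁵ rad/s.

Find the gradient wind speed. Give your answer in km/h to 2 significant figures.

130 km/h

Coriolis parameter at 76°S:
f = 2Ω sin φ = 2 × 7.29×10⁻⁵ × sin 76° = 1.41×10⁻⁴ s⁻¹
Pressure gradient: |∂P/∂n| = 800 Pa / 218000 m = 3.67×10⁻³ Pa/m
Geostrophic speed: V_g = |∂P/∂n|/(fρ) = 3.67×10⁻³/(1.41×10⁻⁴ × 1.07) = 24.2 m/s
Around a high, pressure-gradient force acts outward with centrifugal, so Coriolis balances both:
fV = (1/ρ)|∂P/∂n| + V²/R  →  V² − fR·V + fR·V_g = 0
With fR = 1.41×10⁻⁴ × 781×10³ m = 110 m/s:
V = [fR − √((fR)² − 4 fR V_g)]/2 = [110 − √(110² − 4×110×24.2)]/2 = 35.9 m/s
Supergeostrophic (V > V_g = 24.2 m/s), as expected around a high.
Converting: 35.9 m/s × 3.6 = 130 km/h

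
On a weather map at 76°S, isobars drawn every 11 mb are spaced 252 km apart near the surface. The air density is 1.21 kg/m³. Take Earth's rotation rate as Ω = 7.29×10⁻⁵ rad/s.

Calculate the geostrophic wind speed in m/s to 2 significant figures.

Coriolis parameter at 76°S:
f = 2Ω sin φ = 2 × 7.29×10⁻⁵ × sin 76° = 1.41×10⁻⁴ s⁻¹
Pressure gradient: |∂P/∂n| = 1100 Pa / 252000 m = 4.37×10⁻³ Pa/m
Geostrophic balance (pressure-gradient force = Coriolis force):
V_g = (1/(fρ)) |∂P/∂n| = 4.37×10⁻³ / (1.41×10⁻⁴ × 1.21) = 25.5 m/s

26 m/s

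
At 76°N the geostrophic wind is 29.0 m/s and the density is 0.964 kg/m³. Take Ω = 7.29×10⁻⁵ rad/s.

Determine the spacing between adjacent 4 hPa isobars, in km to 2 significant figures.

100 km

Coriolis parameter at 76°N:
f = 2Ω sin φ = 2 × 7.29×10⁻⁵ × sin 76° = 1.41×10⁻⁴ s⁻¹
Geostrophic balance rearranged: |∂P/∂n| = f ρ V_g
|∂P/∂n| = 1.41×10⁻⁴ × 0.964 × 29.0 = 3.95×10⁻³ Pa/m
Isobar spacing: Δn = ΔP/|∂P/∂n| = 400 Pa / 3.95×10⁻³ Pa/m = 101140 m ≈ 100 km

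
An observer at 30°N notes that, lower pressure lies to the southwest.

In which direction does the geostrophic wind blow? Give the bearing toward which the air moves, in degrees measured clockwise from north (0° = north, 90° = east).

The pressure-gradient force points toward the southwest (bearing 225°).
Geostrophic balance: in the Northern Hemisphere the Coriolis force deflects motion to the right, so the geostrophic wind blows 90° to the right of the pressure-gradient force (low pressure on the left).
Rotating 225° by 90° clockwise gives 315° — the wind blows toward the northwest.

315°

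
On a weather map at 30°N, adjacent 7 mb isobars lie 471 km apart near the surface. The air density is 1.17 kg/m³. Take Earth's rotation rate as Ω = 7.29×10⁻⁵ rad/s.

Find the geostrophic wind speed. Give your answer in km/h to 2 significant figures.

Coriolis parameter at 30°N:
f = 2Ω sin φ = 2 × 7.29×10⁻⁵ × sin 30° = 7.29×10⁻⁵ s⁻¹
Pressure gradient: |∂P/∂n| = 700 Pa / 471000 m = 1.49×10⁻³ Pa/m
Geostrophic balance (pressure-gradient force = Coriolis force):
V_g = (1/(fρ)) |∂P/∂n| = 1.49×10⁻³ / (7.29×10⁻⁵ × 1.17) = 17.4 m/s
Converting: 17.4 m/s × 3.6 = 63 km/h

63 km/h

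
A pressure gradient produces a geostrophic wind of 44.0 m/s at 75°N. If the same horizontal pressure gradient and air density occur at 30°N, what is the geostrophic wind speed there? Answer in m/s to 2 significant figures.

85 m/s

With the same pressure gradient and density, V_g ∝ 1/f ∝ 1/sin φ.
V₂ = V₁ · sin φ₁ / sin φ₂ = 44.0 × sin 75° / sin 30°
V₂ = 44.0 × 0.9659/0.5000 = 85 m/s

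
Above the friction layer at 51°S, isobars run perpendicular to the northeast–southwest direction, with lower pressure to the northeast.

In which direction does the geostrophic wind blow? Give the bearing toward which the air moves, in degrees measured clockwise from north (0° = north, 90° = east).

The pressure-gradient force points toward the northeast (bearing 045°).
Geostrophic balance: in the Southern Hemisphere the Coriolis force deflects motion to the left, so the geostrophic wind blows 90° to the left of the pressure-gradient force (low pressure on the right).
Rotating 045° by 90° counterclockwise gives 315° — the wind blows toward the northwest.

315°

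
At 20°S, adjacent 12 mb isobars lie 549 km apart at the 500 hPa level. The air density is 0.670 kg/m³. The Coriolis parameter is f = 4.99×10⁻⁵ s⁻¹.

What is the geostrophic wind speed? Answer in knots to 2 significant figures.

130 knots

Pressure gradient: |∂P/∂n| = 1200 Pa / 549000 m = 2.19×10⁻³ Pa/m
Geostrophic balance (pressure-gradient force = Coriolis force):
V_g = (1/(fρ)) |∂P/∂n| = 2.19×10⁻³ / (4.99×10⁻⁵ × 0.670) = 65.4 m/s
Converting: 65.4 m/s × 1.944 = 130 knots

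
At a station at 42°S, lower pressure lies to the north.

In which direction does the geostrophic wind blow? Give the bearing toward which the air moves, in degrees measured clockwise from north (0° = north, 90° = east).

270°

The pressure-gradient force points toward the north (bearing 000°).
Geostrophic balance: in the Southern Hemisphere the Coriolis force deflects motion to the left, so the geostrophic wind blows 90° to the left of the pressure-gradient force (low pressure on the right).
Rotating 000° by 90° counterclockwise gives 270° — the wind blows toward the west.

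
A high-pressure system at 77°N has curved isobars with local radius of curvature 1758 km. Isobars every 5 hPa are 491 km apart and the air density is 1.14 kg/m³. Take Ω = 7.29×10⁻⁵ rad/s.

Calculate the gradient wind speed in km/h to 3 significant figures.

Coriolis parameter at 77°N:
f = 2Ω sin φ = 2 × 7.29×10⁻⁵ × sin 77° = 1.42×10⁻⁴ s⁻¹
Pressure gradient: |∂P/∂n| = 500 Pa / 491000 m = 1.02×10⁻³ Pa/m
Geostrophic speed: V_g = |∂P/∂n|/(fρ) = 1.02×10⁻³/(1.42×10⁻⁴ × 1.14) = 6.29 m/s
Around a high, pressure-gradient force acts outward with centrifugal, so Coriolis balances both:
fV = (1/ρ)|∂P/∂n| + V²/R  →  V² − fR·V + fR·V_g = 0
With fR = 1.42×10⁻⁴ × 1758×10³ m = 250 m/s:
V = [fR − √((fR)² − 4 fR V_g)]/2 = [250 − √(250² − 4×250×6.29)]/2 = 6.45 m/s
Supergeostrophic (V > V_g = 6.29 m/s), as expected around a high.
Converting: 6.45 m/s × 3.6 = 23.2 km/h

23.2 km/h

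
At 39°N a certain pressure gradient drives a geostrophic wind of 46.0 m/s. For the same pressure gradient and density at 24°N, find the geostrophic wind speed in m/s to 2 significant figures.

71 m/s

With the same pressure gradient and density, V_g ∝ 1/f ∝ 1/sin φ.
V₂ = V₁ · sin φ₁ / sin φ₂ = 46.0 × sin 39° / sin 24°
V₂ = 46.0 × 0.6293/0.4067 = 71 m/s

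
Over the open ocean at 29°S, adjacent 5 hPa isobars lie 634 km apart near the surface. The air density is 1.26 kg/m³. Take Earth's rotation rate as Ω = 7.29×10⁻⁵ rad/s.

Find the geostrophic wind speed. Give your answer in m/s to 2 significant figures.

Coriolis parameter at 29°S:
f = 2Ω sin φ = 2 × 7.29×10⁻⁵ × sin 29° = 7.07×10⁻⁵ s⁻¹
Pressure gradient: |∂P/∂n| = 500 Pa / 634000 m = 7.89×10⁻⁴ Pa/m
Geostrophic balance (pressure-gradient force = Coriolis force):
V_g = (1/(fρ)) |∂P/∂n| = 7.89×10⁻⁴ / (7.07×10⁻⁵ × 1.26) = 8.85 m/s

8.9 m/s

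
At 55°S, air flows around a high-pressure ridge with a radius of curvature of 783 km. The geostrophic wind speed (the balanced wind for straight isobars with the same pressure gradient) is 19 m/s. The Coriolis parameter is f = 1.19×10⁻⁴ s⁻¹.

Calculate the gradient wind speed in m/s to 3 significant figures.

Around a high, pressure-gradient force acts outward with centrifugal, so Coriolis balances both:
fV = (1/ρ)|∂P/∂n| + V²/R  →  V² − fR·V + fR·V_g = 0
With fR = 1.19×10⁻⁴ × 783×10³ m = 93.2 m/s:
V = [fR − √((fR)² − 4 fR V_g)]/2 = [93.2 − √(93.2² − 4×93.2×19)]/2 = 26.6 m/s
Supergeostrophic (V > V_g = 19 m/s), as expected around a high.

26.6 m/s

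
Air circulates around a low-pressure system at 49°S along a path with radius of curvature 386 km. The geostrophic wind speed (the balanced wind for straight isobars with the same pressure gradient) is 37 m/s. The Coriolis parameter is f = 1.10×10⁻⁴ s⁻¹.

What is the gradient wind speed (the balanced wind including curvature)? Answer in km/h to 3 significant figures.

85.4 km/h

Around a low, centrifugal force acts outward with Coriolis, so pressure-gradient force balances both:
(1/ρ)|∂P/∂n| = fV + V²/R  →  V² + fR·V − fR·V_g = 0
With fR = 1.10×10⁻⁴ × 386×10³ m = 42.5 m/s:
V = [−fR + √((fR)² + 4 fR V_g)]/2 = [−42.5 + √(42.5² + 4×42.5×37)]/2 = 23.7 m/s
Subgeostrophic (V < V_g = 37 m/s), as expected around a low.
Converting: 23.7 m/s × 3.6 = 85.4 km/h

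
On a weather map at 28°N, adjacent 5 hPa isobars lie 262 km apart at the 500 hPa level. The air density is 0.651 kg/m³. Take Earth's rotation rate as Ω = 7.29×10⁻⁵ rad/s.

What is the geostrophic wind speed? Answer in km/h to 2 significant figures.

Coriolis parameter at 28°N:
f = 2Ω sin φ = 2 × 7.29×10⁻⁵ × sin 28° = 6.84×10⁻⁵ s⁻¹
Pressure gradient: |∂P/∂n| = 500 Pa / 262000 m = 1.91×10⁻³ Pa/m
Geostrophic balance (pressure-gradient force = Coriolis force):
V_g = (1/(fρ)) |∂P/∂n| = 1.91×10⁻³ / (6.84×10⁻⁵ × 0.651) = 42.8 m/s
Converting: 42.8 m/s × 3.6 = 150 km/h

150 km/h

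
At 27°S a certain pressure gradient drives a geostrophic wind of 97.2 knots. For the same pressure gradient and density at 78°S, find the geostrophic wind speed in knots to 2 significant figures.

45 knots

With the same pressure gradient and density, V_g ∝ 1/f ∝ 1/sin φ.
V₂ = V₁ · sin φ₁ / sin φ₂ = 97.2 × sin 27° / sin 78°
V₂ = 97.2 × 0.4540/0.9781 = 45 knots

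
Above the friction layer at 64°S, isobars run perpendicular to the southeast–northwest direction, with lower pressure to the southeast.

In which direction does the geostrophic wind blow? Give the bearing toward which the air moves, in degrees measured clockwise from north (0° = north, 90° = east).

045°

The pressure-gradient force points toward the southeast (bearing 135°).
Geostrophic balance: in the Southern Hemisphere the Coriolis force deflects motion to the left, so the geostrophic wind blows 90° to the left of the pressure-gradient force (low pressure on the right).
Rotating 135° by 90° counterclockwise gives 045° — the wind blows toward the northeast.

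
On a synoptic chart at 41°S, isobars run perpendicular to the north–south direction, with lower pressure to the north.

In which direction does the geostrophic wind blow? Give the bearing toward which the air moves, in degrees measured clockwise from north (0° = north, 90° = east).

270°

The pressure-gradient force points toward the north (bearing 000°).
Geostrophic balance: in the Southern Hemisphere the Coriolis force deflects motion to the left, so the geostrophic wind blows 90° to the left of the pressure-gradient force (low pressure on the right).
Rotating 000° by 90° counterclockwise gives 270° — the wind blows toward the west.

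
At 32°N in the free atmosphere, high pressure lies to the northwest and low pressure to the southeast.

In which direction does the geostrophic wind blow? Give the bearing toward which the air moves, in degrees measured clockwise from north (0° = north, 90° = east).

225°

The pressure-gradient force points toward the southeast (bearing 135°).
Geostrophic balance: in the Northern Hemisphere the Coriolis force deflects motion to the right, so the geostrophic wind blows 90° to the right of the pressure-gradient force (low pressure on the left).
Rotating 135° by 90° clockwise gives 225° — the wind blows toward the southwest.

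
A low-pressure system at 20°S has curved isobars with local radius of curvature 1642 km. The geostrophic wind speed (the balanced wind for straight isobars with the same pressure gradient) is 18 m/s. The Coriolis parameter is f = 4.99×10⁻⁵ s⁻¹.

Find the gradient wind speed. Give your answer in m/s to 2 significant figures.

Around a low, centrifugal force acts outward with Coriolis, so pressure-gradient force balances both:
(1/ρ)|∂P/∂n| = fV + V²/R  →  V² + fR·V − fR·V_g = 0
With fR = 4.99×10⁻⁵ × 1642×10³ m = 81.9 m/s:
V = [−fR + √((fR)² + 4 fR V_g)]/2 = [−81.9 + √(81.9² + 4×81.9×18)]/2 = 15.2 m/s
Subgeostrophic (V < V_g = 18 m/s), as expected around a low.

15 m/s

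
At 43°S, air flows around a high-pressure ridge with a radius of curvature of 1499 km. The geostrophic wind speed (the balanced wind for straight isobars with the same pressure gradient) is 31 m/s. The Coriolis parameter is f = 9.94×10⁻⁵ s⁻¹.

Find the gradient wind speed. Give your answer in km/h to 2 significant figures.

160 km/h

Around a high, pressure-gradient force acts outward with centrifugal, so Coriolis balances both:
fV = (1/ρ)|∂P/∂n| + V²/R  →  V² − fR·V + fR·V_g = 0
With fR = 9.94×10⁻⁵ × 1499×10³ m = 149 m/s:
V = [fR − √((fR)² − 4 fR V_g)]/2 = [149 − √(149² − 4×149×31)]/2 = 44 m/s
Supergeostrophic (V > V_g = 31 m/s), as expected around a high.
Converting: 44 m/s × 3.6 = 160 km/h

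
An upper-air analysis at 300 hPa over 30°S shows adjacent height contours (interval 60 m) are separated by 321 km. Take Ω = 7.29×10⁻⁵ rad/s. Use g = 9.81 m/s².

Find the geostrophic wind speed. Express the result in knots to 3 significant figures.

48.9 knots

Coriolis parameter at 30°S:
f = 2Ω sin φ = 2 × 7.29×10⁻⁵ × sin 30° = 7.29×10⁻⁵ s⁻¹
Height gradient: |∂Z/∂n| = 60 m / 321000 m = 1.87×10⁻⁴
On a pressure surface, geostrophic balance gives V_g = (g/f)|∂Z/∂n|:
V_g = 9.81 × 1.87×10⁻⁴ / 7.29×10⁻⁵ = 25.2 m/s
Converting: 25.2 m/s × 1.944 = 48.9 knots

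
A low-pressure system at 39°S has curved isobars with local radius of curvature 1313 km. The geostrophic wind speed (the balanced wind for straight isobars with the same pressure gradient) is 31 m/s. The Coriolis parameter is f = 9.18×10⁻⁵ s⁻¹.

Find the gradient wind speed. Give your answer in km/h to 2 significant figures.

Around a low, centrifugal force acts outward with Coriolis, so pressure-gradient force balances both:
(1/ρ)|∂P/∂n| = fV + V²/R  →  V² + fR·V − fR·V_g = 0
With fR = 9.18×10⁻⁵ × 1313×10³ m = 121 m/s:
V = [−fR + √((fR)² + 4 fR V_g)]/2 = [−121 + √(121² + 4×121×31)]/2 = 25.6 m/s
Subgeostrophic (V < V_g = 31 m/s), as expected around a low.
Converting: 25.6 m/s × 3.6 = 92 km/h

92 km/h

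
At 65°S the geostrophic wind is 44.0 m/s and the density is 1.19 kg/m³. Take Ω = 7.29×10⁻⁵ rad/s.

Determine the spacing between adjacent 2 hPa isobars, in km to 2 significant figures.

29 km

Coriolis parameter at 65°S:
f = 2Ω sin φ = 2 × 7.29×10⁻⁵ × sin 65° = 1.32×10⁻⁴ s⁻¹
Geostrophic balance rearranged: |∂P/∂n| = f ρ V_g
|∂P/∂n| = 1.32×10⁻⁴ × 1.19 × 44.0 = 6.92×10⁻³ Pa/m
Isobar spacing: Δn = ΔP/|∂P/∂n| = 200 Pa / 6.92×10⁻³ Pa/m = 28907 m ≈ 29 km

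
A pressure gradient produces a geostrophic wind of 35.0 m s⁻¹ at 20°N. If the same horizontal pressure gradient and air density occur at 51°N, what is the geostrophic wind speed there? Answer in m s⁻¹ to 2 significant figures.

15 m s⁻¹

With the same pressure gradient and density, V_g ∝ 1/f ∝ 1/sin φ.
V₂ = V₁ · sin φ₁ / sin φ₂ = 35.0 × sin 20° / sin 51°
V₂ = 35.0 × 0.3420/0.7771 = 15 m s⁻¹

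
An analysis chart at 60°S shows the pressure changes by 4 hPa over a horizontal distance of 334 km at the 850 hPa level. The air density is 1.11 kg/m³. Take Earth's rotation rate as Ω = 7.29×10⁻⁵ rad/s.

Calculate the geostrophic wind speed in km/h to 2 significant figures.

31 km/h

Coriolis parameter at 60°S:
f = 2Ω sin φ = 2 × 7.29×10⁻⁵ × sin 60° = 1.26×10⁻⁴ s⁻¹
Pressure gradient: |∂P/∂n| = 400 Pa / 334000 m = 1.20×10⁻³ Pa/m
Geostrophic balance (pressure-gradient force = Coriolis force):
V_g = (1/(fρ)) |∂P/∂n| = 1.20×10⁻³ / (1.26×10⁻⁴ × 1.11) = 8.54 m/s
Converting: 8.54 m/s × 3.6 = 31 km/h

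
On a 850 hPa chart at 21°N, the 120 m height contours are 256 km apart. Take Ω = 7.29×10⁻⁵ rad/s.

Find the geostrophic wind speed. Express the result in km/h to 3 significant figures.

317 km/h

Coriolis parameter at 21°N:
f = 2Ω sin φ = 2 × 7.29×10⁻⁵ × sin 21° = 5.23×10⁻⁵ s⁻¹
Height gradient: |∂Z/∂n| = 120 m / 256000 m = 4.69×10⁻⁴
On a pressure surface, geostrophic balance gives V_g = (g/f)|∂Z/∂n|:
V_g = 9.81 × 4.69×10⁻⁴ / 5.23×10⁻⁵ = 88.0 m/s
Converting: 88.0 m/s × 3.6 = 317 km/h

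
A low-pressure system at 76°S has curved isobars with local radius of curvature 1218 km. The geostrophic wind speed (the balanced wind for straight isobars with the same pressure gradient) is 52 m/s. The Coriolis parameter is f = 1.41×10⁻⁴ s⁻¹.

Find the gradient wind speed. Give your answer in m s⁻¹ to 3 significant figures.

41.8 m s⁻¹

Around a low, centrifugal force acts outward with Coriolis, so pressure-gradient force balances both:
(1/ρ)|∂P/∂n| = fV + V²/R  →  V² + fR·V − fR·V_g = 0
With fR = 1.41×10⁻⁴ × 1218×10³ m = 172 m/s:
V = [−fR + √((fR)² + 4 fR V_g)]/2 = [−172 + √(172² + 4×172×52)]/2 = 41.8 m/s
Subgeostrophic (V < V_g = 52 m/s), as expected around a low.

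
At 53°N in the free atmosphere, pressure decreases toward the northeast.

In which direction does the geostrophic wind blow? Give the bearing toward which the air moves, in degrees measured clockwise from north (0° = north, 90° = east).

The pressure-gradient force points toward the northeast (bearing 045°).
Geostrophic balance: in the Northern Hemisphere the Coriolis force deflects motion to the right, so the geostrophic wind blows 90° to the right of the pressure-gradient force (low pressure on the left).
Rotating 045° by 90° clockwise gives 135° — the wind blows toward the southeast.

135°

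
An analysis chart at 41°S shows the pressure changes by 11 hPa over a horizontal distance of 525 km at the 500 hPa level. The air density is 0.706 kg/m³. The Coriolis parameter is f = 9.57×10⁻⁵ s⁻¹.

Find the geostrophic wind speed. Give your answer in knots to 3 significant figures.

60.3 knots

Pressure gradient: |∂P/∂n| = 1100 Pa / 525000 m = 2.10×10⁻³ Pa/m
Geostrophic balance (pressure-gradient force = Coriolis force):
V_g = (1/(fρ)) |∂P/∂n| = 2.10×10⁻³ / (9.57×10⁻⁵ × 0.706) = 31.0 m/s
Converting: 31.0 m/s × 1.944 = 60.3 knots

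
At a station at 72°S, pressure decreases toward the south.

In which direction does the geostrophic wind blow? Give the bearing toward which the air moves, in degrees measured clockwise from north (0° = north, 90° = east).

090°

The pressure-gradient force points toward the south (bearing 180°).
Geostrophic balance: in the Southern Hemisphere the Coriolis force deflects motion to the left, so the geostrophic wind blows 90° to the left of the pressure-gradient force (low pressure on the right).
Rotating 180° by 90° counterclockwise gives 090° — the wind blows toward the east.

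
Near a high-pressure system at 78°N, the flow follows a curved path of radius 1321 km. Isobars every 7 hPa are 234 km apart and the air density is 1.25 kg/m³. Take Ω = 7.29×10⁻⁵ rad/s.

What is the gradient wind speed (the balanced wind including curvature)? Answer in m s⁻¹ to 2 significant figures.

19 m s⁻¹

Coriolis parameter at 78°N:
f = 2Ω sin φ = 2 × 7.29×10⁻⁵ × sin 78° = 1.43×10⁻⁴ s⁻¹
Pressure gradient: |∂P/∂n| = 700 Pa / 234000 m = 2.99×10⁻³ Pa/m
Geostrophic speed: V_g = |∂P/∂n|/(fρ) = 2.99×10⁻³/(1.43×10⁻⁴ × 1.25) = 16.8 m/s
Around a high, pressure-gradient force acts outward with centrifugal, so Coriolis balances both:
fV = (1/ρ)|∂P/∂n| + V²/R  →  V² − fR·V + fR·V_g = 0
With fR = 1.43×10⁻⁴ × 1321×10³ m = 188 m/s:
V = [fR − √((fR)² − 4 fR V_g)]/2 = [188 − √(188² − 4×188×16.8)]/2 = 18.6 m/s
Supergeostrophic (V > V_g = 16.8 m/s), as expected around a high.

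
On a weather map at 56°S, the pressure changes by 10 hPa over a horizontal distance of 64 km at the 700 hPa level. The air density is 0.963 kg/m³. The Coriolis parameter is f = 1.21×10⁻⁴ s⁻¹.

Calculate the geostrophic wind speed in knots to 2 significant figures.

260 knots

Pressure gradient: |∂P/∂n| = 1000 Pa / 64000 m = 1.56×10⁻² Pa/m
Geostrophic balance (pressure-gradient force = Coriolis force):
V_g = (1/(fρ)) |∂P/∂n| = 1.56×10⁻² / (1.21×10⁻⁴ × 0.963) = 134 m/s
Converting: 134 m/s × 1.944 = 260 knots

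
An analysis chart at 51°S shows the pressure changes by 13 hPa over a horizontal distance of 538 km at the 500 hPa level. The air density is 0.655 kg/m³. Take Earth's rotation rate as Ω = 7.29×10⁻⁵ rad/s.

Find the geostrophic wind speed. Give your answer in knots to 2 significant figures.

Coriolis parameter at 51°S:
f = 2Ω sin φ = 2 × 7.29×10⁻⁵ × sin 51° = 1.13×10⁻⁴ s⁻¹
Pressure gradient: |∂P/∂n| = 1300 Pa / 538000 m = 2.42×10⁻³ Pa/m
Geostrophic balance (pressure-gradient force = Coriolis force):
V_g = (1/(fρ)) |∂P/∂n| = 2.42×10⁻³ / (1.13×10⁻⁴ × 0.655) = 32.6 m/s
Converting: 32.6 m/s × 1.944 = 63 knots

63 knots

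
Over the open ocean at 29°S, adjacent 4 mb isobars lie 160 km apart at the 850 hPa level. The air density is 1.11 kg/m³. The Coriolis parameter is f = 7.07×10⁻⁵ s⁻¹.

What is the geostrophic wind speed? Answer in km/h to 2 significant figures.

110 km/h

Pressure gradient: |∂P/∂n| = 400 Pa / 160000 m = 2.50×10⁻³ Pa/m
Geostrophic balance (pressure-gradient force = Coriolis force):
V_g = (1/(fρ)) |∂P/∂n| = 2.50×10⁻³ / (7.07×10⁻⁵ × 1.11) = 31.9 m/s
Converting: 31.9 m/s × 3.6 = 110 km/h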